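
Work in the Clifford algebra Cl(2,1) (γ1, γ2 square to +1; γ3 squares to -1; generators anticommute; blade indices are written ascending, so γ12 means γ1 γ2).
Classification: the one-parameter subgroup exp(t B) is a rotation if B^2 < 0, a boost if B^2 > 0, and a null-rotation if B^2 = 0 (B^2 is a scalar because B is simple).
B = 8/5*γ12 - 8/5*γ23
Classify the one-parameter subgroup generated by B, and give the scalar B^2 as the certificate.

B^2 term by term: the squares give (8/5)^2*(γ12)^2 + (-8/5)^2*(γ23)^2 = 64/25*(-1) + 64/25*(+1) = 0 (each basis 2-blade squares to minus the product of its generators' squares); cross terms between blades sharing an index anticommute and cancel. So B^2 = 0.
Answer: null-rotation, certificate B^2 = 0. Because 0 is invariant under every versor sandwich, the classification follows from its sign alone.


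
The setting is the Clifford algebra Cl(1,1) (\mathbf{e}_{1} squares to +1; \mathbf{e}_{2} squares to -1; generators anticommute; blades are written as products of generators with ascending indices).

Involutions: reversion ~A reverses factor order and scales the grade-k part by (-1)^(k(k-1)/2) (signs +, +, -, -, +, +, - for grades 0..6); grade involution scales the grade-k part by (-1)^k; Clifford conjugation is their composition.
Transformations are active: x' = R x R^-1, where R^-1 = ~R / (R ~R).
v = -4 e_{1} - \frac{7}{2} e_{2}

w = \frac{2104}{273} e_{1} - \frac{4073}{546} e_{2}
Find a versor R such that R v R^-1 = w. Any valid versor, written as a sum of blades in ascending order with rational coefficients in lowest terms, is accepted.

Reasoning: v^2 = w^2 = \frac{15}{4} since conjugation preserves the quadratic form; R = v + w = \frac{1012}{273} e_{1} - \frac{2992}{273} e_{2} is then valid when invertible, keeping its own part and reversing (v - w)/2.
Answer: \frac{1012}{273} e_{1} - \frac{2992}{273} e_{2}


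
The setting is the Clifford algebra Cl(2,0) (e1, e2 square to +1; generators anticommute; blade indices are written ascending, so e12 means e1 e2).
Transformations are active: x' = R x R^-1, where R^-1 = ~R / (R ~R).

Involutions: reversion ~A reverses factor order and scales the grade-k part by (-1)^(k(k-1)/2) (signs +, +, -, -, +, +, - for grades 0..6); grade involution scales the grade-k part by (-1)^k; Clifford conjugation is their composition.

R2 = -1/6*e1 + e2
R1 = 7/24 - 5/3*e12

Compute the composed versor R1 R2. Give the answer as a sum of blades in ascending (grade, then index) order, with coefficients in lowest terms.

Distribute over the terms of R1 (each basis-blade product reordered to ascending indices, repeated generators contracted through their squares):
(7/24) R2 = -7/144*e1 + 7/24*e2
(-5/3*e12) R2 = -5/3*e1 - 5/18*e2
Summing the partial products and collecting blades:
Answer: -247/144*e1 + 1/72*e2


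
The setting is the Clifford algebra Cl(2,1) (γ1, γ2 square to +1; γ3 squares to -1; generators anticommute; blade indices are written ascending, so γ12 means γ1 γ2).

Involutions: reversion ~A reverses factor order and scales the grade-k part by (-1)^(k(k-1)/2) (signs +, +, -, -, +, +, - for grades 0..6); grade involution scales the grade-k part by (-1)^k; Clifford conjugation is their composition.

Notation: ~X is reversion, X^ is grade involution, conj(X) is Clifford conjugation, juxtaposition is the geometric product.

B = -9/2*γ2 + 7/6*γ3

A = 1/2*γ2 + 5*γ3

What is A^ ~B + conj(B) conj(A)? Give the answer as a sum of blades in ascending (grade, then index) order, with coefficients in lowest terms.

first term: 97/12 - 277/12*γ23
second term: -97/12 - 277/12*γ23
Answer: -277/6*γ23


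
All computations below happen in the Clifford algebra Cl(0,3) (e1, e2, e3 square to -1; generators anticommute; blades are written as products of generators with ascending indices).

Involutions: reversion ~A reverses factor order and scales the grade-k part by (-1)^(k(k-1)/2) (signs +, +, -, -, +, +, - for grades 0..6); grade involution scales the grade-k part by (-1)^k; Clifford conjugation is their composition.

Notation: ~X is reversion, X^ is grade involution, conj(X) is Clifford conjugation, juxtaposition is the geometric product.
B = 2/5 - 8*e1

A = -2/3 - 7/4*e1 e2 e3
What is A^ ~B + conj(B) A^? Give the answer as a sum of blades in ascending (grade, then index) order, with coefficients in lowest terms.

first term: -4/15 + 16/3*e1 + 14*e2 e3 + 7/10*e1 e2 e3
second term: -4/15 - 16/3*e1 - 14*e2 e3 + 7/10*e1 e2 e3
Answer: -8/15 + 7/5*e1 e2 e3


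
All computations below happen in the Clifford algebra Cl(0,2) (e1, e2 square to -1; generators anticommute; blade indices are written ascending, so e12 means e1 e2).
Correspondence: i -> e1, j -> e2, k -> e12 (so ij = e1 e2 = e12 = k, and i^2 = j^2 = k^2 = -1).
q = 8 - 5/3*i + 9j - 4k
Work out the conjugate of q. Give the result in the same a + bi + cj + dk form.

In blades: q = 8 - 5/3*e1 + 9*e2 - 4*e12.
Conjugation here is Clifford conjugation: the scalar is fixed and the grade-1 and grade-2 blades all flip sign, giving 8 + 5/3*e1 - 9*e2 + 4*e12; translating back:
Answer: 8 + 5/3*i - 9j + 4k


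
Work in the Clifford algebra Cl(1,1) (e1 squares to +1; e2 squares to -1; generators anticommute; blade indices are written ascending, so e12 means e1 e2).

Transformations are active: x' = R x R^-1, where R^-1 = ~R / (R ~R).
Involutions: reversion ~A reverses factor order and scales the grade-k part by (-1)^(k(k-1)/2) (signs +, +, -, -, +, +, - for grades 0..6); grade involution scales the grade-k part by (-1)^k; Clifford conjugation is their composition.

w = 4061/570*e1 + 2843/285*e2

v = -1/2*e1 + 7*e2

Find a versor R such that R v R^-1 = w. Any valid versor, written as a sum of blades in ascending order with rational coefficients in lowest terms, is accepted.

The midline construction: v and w both square to -195/4, so reflecting in their sum 1888/285*e1 + 4838/285*e2 exchanges them.
Answer: 1888/285*e1 + 4838/285*e2


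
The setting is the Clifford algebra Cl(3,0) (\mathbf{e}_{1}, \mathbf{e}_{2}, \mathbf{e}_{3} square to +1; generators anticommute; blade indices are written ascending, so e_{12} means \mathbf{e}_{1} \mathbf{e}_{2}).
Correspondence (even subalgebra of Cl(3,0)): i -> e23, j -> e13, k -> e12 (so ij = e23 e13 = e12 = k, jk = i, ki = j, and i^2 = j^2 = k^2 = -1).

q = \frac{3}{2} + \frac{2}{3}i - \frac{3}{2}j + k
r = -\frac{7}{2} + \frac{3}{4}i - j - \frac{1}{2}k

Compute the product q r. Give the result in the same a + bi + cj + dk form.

In blades: q = \frac{3}{2} + e_{12} - \frac{3}{2} e_{13} + \frac{2}{3} e_{23}, r = -\frac{7}{2} - \frac{1}{2} e_{12} - e_{13} + \frac{3}{4} e_{23}.
Distribute q over r term by term (generator squares from the signature, products reordered to ascending indices): (\frac{3}{2})*r = -\frac{21}{4} - \frac{3}{4} e_{12} - \frac{3}{2} e_{13} + \frac{9}{8} e_{23}; (e_{12})*r = \frac{1}{2} - \frac{7}{2} e_{12} + \frac{3}{4} e_{13} + e_{23}; (-\frac{3}{2} e_{13})*r = -\frac{3}{2} + \frac{9}{8} e_{12} + \frac{21}{4} e_{13} + \frac{3}{4} e_{23}; (\frac{2}{3} e_{23})*r = -\frac{1}{2} - \frac{2}{3} e_{12} + \frac{1}{3} e_{13} - \frac{7}{3} e_{23}.
Sum: -\frac{27}{4} - \frac{91}{24} e_{12} + \frac{29}{6} e_{13} + \frac{13}{24} e_{23}; translating back through the correspondence:
Answer: -\frac{27}{4} + \frac{13}{24}i + \frac{29}{6}j - \frac{91}{24}k


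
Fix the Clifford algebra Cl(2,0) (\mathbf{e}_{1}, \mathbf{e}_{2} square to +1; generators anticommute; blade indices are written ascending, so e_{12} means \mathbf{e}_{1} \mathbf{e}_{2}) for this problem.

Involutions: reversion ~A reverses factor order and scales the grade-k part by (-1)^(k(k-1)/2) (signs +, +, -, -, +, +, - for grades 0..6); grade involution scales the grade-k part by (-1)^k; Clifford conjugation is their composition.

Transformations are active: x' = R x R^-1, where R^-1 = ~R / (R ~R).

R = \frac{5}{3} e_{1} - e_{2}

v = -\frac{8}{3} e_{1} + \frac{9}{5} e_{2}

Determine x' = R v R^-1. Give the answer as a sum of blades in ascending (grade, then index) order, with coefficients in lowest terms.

~R = \frac{5}{3} e_{1} - e_{2}, and R ~R = \frac{34}{9}, so R^-1 = ~R / (\frac{34}{9}).
R v = -\frac{281}{45} + \frac{1}{3} e_{12}
Answer: -\frac{145}{51} e_{1} + \frac{128}{85} e_{2}


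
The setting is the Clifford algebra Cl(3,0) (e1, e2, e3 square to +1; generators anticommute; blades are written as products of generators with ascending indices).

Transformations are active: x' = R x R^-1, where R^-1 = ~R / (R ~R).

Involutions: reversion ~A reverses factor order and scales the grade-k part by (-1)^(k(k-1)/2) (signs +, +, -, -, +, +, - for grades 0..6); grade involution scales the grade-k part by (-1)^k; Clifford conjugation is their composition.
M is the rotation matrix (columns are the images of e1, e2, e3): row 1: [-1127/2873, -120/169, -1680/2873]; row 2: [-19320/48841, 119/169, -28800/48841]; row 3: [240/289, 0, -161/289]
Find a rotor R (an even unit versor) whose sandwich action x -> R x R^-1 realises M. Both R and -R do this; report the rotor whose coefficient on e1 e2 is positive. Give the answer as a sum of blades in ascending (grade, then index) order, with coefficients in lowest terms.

Method: write R = a + b12*e1 e2 + b13*e1 e3 + b23*e2 e3 with a^2 + b12^2 + b13^2 + b23^2 = 1 (so R^-1 = ~R). Expanding the columns R e_j ~R gives tr M = 4a^2 - 1 and, from the antisymmetric part, M21 - M12 = -4a*b12, M13 - M31 = 4a*b13, M32 - M23 = -4a*b23.
Here tr M = -11977/48841, so a^2 = (1 + tr M)/4 = 9216/48841 and a = ±96/221. Taking a = 96/221: M21 - M12 = 15360/48841, M13 - M31 = -69120/48841, M32 - M23 = 28800/48841, giving b12 = -40/221, b13 = -180/221, b23 = -75/221, i.e. R = 96/221 - 40/221*e1 e2 - 180/221*e1 e3 - 75/221*e2 e3.
Its e1 e2 coefficient is negative, so report the other preimage -R.
Answer: -96/221 + 40/221*e1 e2 + 180/221*e1 e3 + 75/221*e2 e3. Uniqueness: Spin(3) -> SO(3) maps R and -R to the same rotation of trace -11977/48841; fixing the sign of the e1 e2 coefficient removes the ambiguity.


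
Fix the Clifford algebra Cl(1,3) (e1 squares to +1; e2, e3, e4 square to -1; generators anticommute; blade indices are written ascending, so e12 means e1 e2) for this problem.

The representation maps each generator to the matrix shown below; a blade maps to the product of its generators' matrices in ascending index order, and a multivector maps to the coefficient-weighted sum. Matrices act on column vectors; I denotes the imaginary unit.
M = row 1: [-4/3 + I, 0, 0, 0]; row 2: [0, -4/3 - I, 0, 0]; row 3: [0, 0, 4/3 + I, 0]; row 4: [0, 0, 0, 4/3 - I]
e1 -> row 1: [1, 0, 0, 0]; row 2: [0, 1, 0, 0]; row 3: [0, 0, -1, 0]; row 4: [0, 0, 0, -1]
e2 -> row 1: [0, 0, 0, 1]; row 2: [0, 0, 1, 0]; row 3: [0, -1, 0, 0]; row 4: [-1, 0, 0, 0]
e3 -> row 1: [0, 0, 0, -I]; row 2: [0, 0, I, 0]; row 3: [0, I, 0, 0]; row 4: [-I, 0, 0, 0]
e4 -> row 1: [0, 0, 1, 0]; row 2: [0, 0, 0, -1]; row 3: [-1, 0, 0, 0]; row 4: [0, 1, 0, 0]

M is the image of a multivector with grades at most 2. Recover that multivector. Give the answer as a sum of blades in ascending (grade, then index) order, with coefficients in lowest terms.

Method: the blade images are trace-orthogonal — tr(rho(e_A) rho(e_B)^-1) = 4 if A = B and 0 otherwise — and rho(e_A)^-1 = (e_A)^2 * rho(e_A) with (e_A)^2 = +1 or -1, so the coefficient of e_A in the preimage is (e_A)^2 * tr(M rho(e_A))/4.
Nonzero projections over blades of grade <= 2: e1: (e1)^2 = +1, tr(M rho(e1)) = -16/3, coefficient -4/3; e23: (e23)^2 = -1, tr(M rho(e23)) = 4, coefficient -1. Every other blade of grade <= 2 projects to 0.
Answer: -4/3*e1 - e23


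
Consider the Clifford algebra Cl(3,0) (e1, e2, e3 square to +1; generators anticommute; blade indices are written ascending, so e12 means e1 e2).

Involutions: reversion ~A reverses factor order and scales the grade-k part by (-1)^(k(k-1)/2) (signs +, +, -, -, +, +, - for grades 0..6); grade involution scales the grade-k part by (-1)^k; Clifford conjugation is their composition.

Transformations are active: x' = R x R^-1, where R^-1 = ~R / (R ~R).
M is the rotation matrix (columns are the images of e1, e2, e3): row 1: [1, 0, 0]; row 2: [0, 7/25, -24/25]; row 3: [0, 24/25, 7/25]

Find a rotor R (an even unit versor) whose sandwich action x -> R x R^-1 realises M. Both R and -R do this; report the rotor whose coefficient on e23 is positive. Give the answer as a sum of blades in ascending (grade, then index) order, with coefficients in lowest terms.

Method: write R = a + b12*e12 + b13*e13 + b23*e23 with a^2 + b12^2 + b13^2 + b23^2 = 1 (so R^-1 = ~R). Expanding the columns R e_j ~R gives tr M = 4a^2 - 1 and, from the antisymmetric part, M21 - M12 = -4a*b12, M13 - M31 = 4a*b13, M32 - M23 = -4a*b23.
Here tr M = 39/25, so a^2 = (1 + tr M)/4 = 16/25 and a = ±4/5. Taking a = 4/5: M21 - M12 = 0, M13 - M31 = 0, M32 - M23 = 48/25, giving b12 = 0, b13 = 0, b23 = -3/5, i.e. R = 4/5 - 3/5*e23.
Its e23 coefficient is negative, so report the other preimage -R.
Answer: -4/5 + 3/5*e23. Uniqueness: Spin(3) -> SO(3) maps R and -R to the same rotation of trace 39/25; fixing the sign of the e23 coefficient removes the ambiguity.


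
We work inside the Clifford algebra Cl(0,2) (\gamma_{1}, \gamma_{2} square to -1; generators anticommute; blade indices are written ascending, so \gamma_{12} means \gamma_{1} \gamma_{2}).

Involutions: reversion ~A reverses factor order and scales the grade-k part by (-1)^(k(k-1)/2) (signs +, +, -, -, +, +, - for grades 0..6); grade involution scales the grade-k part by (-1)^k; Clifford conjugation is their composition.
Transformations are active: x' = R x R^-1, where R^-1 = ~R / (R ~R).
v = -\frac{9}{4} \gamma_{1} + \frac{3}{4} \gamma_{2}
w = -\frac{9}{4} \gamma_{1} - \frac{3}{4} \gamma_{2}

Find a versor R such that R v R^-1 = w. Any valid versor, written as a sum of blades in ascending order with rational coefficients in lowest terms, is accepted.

Equal squares first: v^2 = w^2 = -\frac{45}{8}. Then v + w = -\frac{9}{2} \gamma_{1} is a versor taking v to w, provided it is invertible.
Answer: -\frac{9}{2} \gamma_{1}


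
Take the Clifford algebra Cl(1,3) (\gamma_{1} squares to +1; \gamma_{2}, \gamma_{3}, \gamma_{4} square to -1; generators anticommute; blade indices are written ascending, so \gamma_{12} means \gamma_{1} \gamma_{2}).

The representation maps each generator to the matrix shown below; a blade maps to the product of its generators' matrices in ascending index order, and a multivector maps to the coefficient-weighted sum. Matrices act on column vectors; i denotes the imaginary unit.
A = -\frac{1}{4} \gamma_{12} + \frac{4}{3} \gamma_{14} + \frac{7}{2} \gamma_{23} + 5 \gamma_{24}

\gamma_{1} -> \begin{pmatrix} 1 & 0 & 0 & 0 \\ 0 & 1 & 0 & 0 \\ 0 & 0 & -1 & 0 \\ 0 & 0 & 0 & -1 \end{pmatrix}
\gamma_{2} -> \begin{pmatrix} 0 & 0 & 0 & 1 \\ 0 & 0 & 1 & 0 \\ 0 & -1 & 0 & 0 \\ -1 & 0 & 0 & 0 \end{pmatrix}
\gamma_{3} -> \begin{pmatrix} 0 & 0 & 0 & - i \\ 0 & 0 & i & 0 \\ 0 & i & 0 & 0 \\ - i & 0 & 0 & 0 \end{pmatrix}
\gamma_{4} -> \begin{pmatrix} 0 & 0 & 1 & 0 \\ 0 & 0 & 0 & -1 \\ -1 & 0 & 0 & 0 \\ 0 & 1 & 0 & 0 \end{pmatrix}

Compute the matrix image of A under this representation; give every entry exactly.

Bivector images (products of the table entries): rho(\gamma_{12}) = rho(\gamma_{1})rho(\gamma_{2}) = \begin{pmatrix} 0 & 0 & 0 & 1 \\ 0 & 0 & 1 & 0 \\ 0 & 1 & 0 & 0 \\ 1 & 0 & 0 & 0 \end{pmatrix}; rho(\gamma_{14}) = rho(\gamma_{1})rho(\gamma_{4}) = \begin{pmatrix} 0 & 0 & 1 & 0 \\ 0 & 0 & 0 & -1 \\ 1 & 0 & 0 & 0 \\ 0 & -1 & 0 & 0 \end{pmatrix}; rho(\gamma_{23}) = rho(\gamma_{2})rho(\gamma_{3}) = \begin{pmatrix} - i & 0 & 0 & 0 \\ 0 & i & 0 & 0 \\ 0 & 0 & - i & 0 \\ 0 & 0 & 0 & i \end{pmatrix}; rho(\gamma_{24}) = rho(\gamma_{2})rho(\gamma_{4}) = \begin{pmatrix} 0 & 1 & 0 & 0 \\ -1 & 0 & 0 & 0 \\ 0 & 0 & 0 & 1 \\ 0 & 0 & -1 & 0 \end{pmatrix}.
M = (-\frac{1}{4})*rho(\gamma_{12}) + (\frac{4}{3})*rho(\gamma_{14}) + (\frac{7}{2})*rho(\gamma_{23}) + (5)*rho(\gamma_{24}), summed entrywise:
Answer: \begin{pmatrix} - \frac{7 i}{2} & 5 & \frac{4}{3} & - \frac{1}{4} \\ -5 & \frac{7 i}{2} & - \frac{1}{4} & - \frac{4}{3} \\ \frac{4}{3} & - \frac{1}{4} & - \frac{7 i}{2} & 5 \\ - \frac{1}{4} & - \frac{4}{3} & -5 & \frac{7 i}{2} \end{pmatrix}


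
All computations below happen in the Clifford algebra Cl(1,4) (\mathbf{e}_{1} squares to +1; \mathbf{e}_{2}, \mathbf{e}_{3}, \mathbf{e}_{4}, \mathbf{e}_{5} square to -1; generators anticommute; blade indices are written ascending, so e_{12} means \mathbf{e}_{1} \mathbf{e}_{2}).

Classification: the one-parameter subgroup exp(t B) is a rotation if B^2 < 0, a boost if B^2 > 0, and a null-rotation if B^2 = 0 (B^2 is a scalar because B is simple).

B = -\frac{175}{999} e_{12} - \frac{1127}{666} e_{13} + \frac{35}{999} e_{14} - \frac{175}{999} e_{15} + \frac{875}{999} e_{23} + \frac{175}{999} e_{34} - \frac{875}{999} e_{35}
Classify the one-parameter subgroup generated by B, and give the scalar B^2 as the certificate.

B^2 term by term: the squares give (-\frac{175}{999})^2*(e_{12})^2 + (-\frac{1127}{666})^2*(e_{13})^2 + (\frac{35}{999})^2*(e_{14})^2 + (-\frac{175}{999})^2*(e_{15})^2 + (\frac{875}{999})^2*(e_{23})^2 + (\frac{175}{999})^2*(e_{34})^2 + (-\frac{875}{999})^2*(e_{35})^2 = \frac{30625}{998001}*(+1) + \frac{1270129}{443556}*(+1) + \frac{1225}{998001}*(+1) + \frac{30625}{998001}*(+1) + \frac{765625}{998001}*(-1) + \frac{30625}{998001}*(-1) + \frac{765625}{998001}*(-1) = \frac{49}{36} (each basis 2-blade squares to minus the product of its generators' squares); cross terms between blades sharing an index anticommute and cancel; the commuting (index-disjoint) pairs give grade-4 terms 2*c*c'*(blade product), which cancel blade by blade — e_{1234}: -\frac{61250}{998001} + \frac{61250}{998001} = 0; e_{1235}: \frac{306250}{998001} - \frac{306250}{998001} = 0; e_{1345}: \frac{61250}{998001} - \frac{61250}{998001} = 0 — confirming B is simple. So B^2 = \frac{49}{36}.
Answer: boost, certificate B^2 = \frac{49}{36}. No conjugation can change B^2 = \frac{49}{36}; the sign gives the class.


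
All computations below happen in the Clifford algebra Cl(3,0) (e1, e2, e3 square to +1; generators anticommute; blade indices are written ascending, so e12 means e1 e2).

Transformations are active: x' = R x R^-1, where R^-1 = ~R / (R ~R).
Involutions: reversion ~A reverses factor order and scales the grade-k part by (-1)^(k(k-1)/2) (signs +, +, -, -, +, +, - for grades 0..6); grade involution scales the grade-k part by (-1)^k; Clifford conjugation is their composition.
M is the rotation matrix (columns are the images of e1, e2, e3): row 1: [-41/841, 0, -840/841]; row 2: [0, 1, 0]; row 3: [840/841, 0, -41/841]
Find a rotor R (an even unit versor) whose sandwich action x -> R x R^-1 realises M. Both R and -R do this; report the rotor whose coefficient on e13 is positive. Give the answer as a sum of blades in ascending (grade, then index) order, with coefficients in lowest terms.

Method: write R = a + b12*e12 + b13*e13 + b23*e23 with a^2 + b12^2 + b13^2 + b23^2 = 1 (so R^-1 = ~R). Expanding the columns R e_j ~R gives tr M = 4a^2 - 1 and, from the antisymmetric part, M21 - M12 = -4a*b12, M13 - M31 = 4a*b13, M32 - M23 = -4a*b23.
Here tr M = 759/841, so a^2 = (1 + tr M)/4 = 400/841 and a = ±20/29. Taking a = 20/29: M21 - M12 = 0, M13 - M31 = -1680/841, M32 - M23 = 0, giving b12 = 0, b13 = -21/29, b23 = 0, i.e. R = 20/29 - 21/29*e13.
Its e13 coefficient is negative, so report the other preimage -R.
Answer: -20/29 + 21/29*e13. Sheet selection: the two-to-one cover makes ±R indistinguishable at the matrix level (trace 759/841), so uniqueness comes from the required sign on e13.


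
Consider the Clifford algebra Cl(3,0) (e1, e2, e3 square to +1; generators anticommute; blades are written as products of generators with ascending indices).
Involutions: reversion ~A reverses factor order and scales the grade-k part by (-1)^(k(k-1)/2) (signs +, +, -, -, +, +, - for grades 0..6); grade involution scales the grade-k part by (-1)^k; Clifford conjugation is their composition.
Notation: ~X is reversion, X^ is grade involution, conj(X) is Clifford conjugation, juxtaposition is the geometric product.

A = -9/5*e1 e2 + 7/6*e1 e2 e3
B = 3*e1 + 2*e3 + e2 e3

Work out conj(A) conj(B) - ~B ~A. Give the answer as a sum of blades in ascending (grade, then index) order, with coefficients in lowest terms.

first term: 7/6*e1 + 27/5*e2 - 7/3*e1 e2 - 9/5*e1 e3 - 7/2*e2 e3 - 18/5*e1 e2 e3
second term: -7/6*e1 + 27/5*e2 - 7/3*e1 e2 + 9/5*e1 e3 - 7/2*e2 e3 + 18/5*e1 e2 e3
Answer: 7/3*e1 - 18/5*e1 e3 - 36/5*e1 e2 e3


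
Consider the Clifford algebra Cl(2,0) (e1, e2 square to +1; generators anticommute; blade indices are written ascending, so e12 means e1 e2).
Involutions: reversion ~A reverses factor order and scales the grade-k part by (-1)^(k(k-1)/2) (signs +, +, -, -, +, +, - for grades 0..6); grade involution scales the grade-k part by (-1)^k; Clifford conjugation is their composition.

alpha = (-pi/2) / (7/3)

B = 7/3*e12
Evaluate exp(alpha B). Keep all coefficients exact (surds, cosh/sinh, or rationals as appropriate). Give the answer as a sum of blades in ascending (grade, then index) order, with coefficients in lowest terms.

B^2 = (7/3)^2*(e12)^2 = 49/9*(-1) = -49/9 (a basis 2-blade squares to minus the product of its generators' squares).
B^2 = -49/9 — circular case — the even/odd split gives cos and sin: l = 7/3, alpha*l = -pi/2, so exp(alpha B) = cos(-pi/2) + (sin(-pi/2)/(7/3))*B = 0 + (-3/7)*B.
Answer: -e12


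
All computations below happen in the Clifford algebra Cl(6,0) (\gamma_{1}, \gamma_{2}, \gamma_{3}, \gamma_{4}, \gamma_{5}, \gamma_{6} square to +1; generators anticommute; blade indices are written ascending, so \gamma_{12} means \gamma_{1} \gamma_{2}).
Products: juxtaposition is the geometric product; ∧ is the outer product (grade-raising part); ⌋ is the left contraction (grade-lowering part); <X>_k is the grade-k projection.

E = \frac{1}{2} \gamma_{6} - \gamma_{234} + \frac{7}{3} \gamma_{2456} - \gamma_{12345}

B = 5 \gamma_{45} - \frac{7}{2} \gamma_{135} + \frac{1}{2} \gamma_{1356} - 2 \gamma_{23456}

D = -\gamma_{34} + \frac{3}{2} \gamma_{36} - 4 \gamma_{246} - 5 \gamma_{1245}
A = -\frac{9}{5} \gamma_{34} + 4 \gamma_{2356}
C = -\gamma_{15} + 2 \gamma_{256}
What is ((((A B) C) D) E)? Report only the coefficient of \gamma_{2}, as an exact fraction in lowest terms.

step 1: -8 \gamma_{4} - 2 \gamma_{12} - 9 \gamma_{35} + 14 \gamma_{126} - \frac{63}{10} \gamma_{145} - \frac{18}{5} \gamma_{256} + \frac{9}{10} \gamma_{1456} - 20 \gamma_{2346}
step 2: \frac{36}{5} + \frac{63}{10} \gamma_{4} + 9 \gamma_{13} + 28 \gamma_{15} - 2 \gamma_{25} - \frac{9}{10} \gamma_{46} + \frac{9}{5} \gamma_{124} + \frac{18}{5} \gamma_{126} - 8 \gamma_{145} - 4 \gamma_{156} - 18 \gamma_{236} + 14 \gamma_{256} - 40 \gamma_{345} - \frac{63}{5} \gamma_{1246} + 16 \gamma_{2456} - 20 \gamma_{123456}
step 3: -\frac{252}{5} \gamma_{1} - \frac{83}{5} \gamma_{2} + \frac{63}{10} \gamma_{3} + 33 \gamma_{5} - \frac{67}{5} \gamma_{14} - \frac{593}{10} \gamma_{16} + 140 \gamma_{24} + \frac{126}{5} \gamma_{26} - \frac{1611}{20} \gamma_{34} + \frac{1099}{10} \gamma_{36} - 56 \gamma_{45} - 63 \gamma_{56} - \frac{1018}{5} \gamma_{123} - \frac{63}{2} \gamma_{125} + 66 \gamma_{135} - 70 \gamma_{146} + 21 \gamma_{235} - \frac{154}{5} \gamma_{246} - \frac{189}{20} \gamma_{346} - 34 \gamma_{456} - \frac{189}{10} \gamma_{1234} - \frac{63}{5} \gamma_{1236} + 10 \gamma_{1245} - \frac{95}{2} \gamma_{1256} - 28 \gamma_{1345} - 42 \gamma_{1356} - 67 \gamma_{2345} + 179 \gamma_{2356} + \frac{297}{10} \gamma_{12346} - 112 \gamma_{12456} - 98 \gamma_{13456} - 14 \gamma_{23456}
step 4: -\frac{14573}{60} \gamma_{1} - \frac{10517}{60} \gamma_{2} - \frac{3743}{60} \gamma_{3} - \frac{262}{15} \gamma_{5} - \frac{3203}{30} \gamma_{14} - \frac{2767}{30} \gamma_{16} + \frac{719}{10} \gamma_{24} + \frac{13789}{60} \gamma_{26} + \frac{9553}{24} \gamma_{34} - \frac{17759}{60} \gamma_{36} - \frac{1502}{5} \gamma_{45} - \frac{4417}{15} \gamma_{56} + \frac{5393}{30} \gamma_{123} - \frac{7189}{30} \gamma_{125} - \frac{2203}{10} \gamma_{135} - \frac{1233}{5} \gamma_{146} + \frac{843}{20} \gamma_{235} - \frac{49}{10} \gamma_{246} - \frac{663}{40} \gamma_{346} + \frac{1873}{15} \gamma_{456} - \frac{263}{4} \gamma_{1234} - \frac{3047}{15} \gamma_{1236} + \frac{151}{15} \gamma_{1245} - \frac{2191}{30} \gamma_{1256} - \frac{253}{2} \gamma_{1345} + \frac{701}{10} \gamma_{1356} + \frac{1997}{6} \gamma_{2345} - \frac{1469}{20} \gamma_{2356} - \frac{1143}{4} \gamma_{12346} - \frac{447}{10} \gamma_{12456} + \frac{14501}{30} \gamma_{13456} - \frac{89}{2} \gamma_{23456}
Answer: -\frac{10517}{60}


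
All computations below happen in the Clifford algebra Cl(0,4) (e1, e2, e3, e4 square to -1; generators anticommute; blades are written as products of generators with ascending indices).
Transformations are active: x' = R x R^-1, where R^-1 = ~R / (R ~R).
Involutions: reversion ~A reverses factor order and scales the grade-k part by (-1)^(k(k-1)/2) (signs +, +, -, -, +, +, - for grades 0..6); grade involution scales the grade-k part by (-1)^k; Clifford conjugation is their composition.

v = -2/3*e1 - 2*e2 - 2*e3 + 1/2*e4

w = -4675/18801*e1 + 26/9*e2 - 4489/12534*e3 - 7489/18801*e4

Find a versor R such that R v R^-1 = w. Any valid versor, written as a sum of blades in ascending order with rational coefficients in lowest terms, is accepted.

The midline construction: v and w both square to -313/36, so reflecting in their sum -17209/18801*e1 + 8/9*e2 - 29557/12534*e3 + 3823/37602*e4 exchanges them.
Answer: -17209/18801*e1 + 8/9*e2 - 29557/12534*e3 + 3823/37602*e4


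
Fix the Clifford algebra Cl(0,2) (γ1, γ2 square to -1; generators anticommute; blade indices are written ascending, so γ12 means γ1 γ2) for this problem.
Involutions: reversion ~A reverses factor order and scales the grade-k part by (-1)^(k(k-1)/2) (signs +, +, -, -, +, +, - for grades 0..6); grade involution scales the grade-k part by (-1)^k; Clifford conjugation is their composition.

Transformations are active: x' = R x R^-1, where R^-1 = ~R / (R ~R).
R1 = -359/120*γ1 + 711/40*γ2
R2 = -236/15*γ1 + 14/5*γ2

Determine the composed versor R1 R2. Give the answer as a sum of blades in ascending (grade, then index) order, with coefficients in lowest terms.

Distribute over the terms of R1 (each basis-blade product reordered to ascending indices, repeated generators contracted through their squares):
(-359/120*γ1) R2 = -21181/450 - 2513/300*γ12
(711/40*γ2) R2 = -4977/100 + 13983/50*γ12
Summing the partial products and collecting blades:
Answer: -17431/180 + 16277/60*γ12


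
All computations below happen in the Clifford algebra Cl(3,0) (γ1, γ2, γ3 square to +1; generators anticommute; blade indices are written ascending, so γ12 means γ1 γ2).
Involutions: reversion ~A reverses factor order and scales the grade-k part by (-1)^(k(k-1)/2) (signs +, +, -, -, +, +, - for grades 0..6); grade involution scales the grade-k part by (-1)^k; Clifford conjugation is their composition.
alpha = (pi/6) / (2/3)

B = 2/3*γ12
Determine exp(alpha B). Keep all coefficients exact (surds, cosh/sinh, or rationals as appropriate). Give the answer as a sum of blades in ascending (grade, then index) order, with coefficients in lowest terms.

B^2 = (2/3)^2*(γ12)^2 = 4/9*(-1) = -4/9 (a basis 2-blade squares to minus the product of its generators' squares).
B^2 = -4/9 — since the square is negative, the closed form is circular: l = 2/3, alpha*l = pi/6, so exp(alpha B) = cos(pi/6) + (sin(pi/6)/(2/3))*B = sqrt(3)/2 + (3/4)*B.
Answer: sqrt(3)/2 + 1/2*γ12


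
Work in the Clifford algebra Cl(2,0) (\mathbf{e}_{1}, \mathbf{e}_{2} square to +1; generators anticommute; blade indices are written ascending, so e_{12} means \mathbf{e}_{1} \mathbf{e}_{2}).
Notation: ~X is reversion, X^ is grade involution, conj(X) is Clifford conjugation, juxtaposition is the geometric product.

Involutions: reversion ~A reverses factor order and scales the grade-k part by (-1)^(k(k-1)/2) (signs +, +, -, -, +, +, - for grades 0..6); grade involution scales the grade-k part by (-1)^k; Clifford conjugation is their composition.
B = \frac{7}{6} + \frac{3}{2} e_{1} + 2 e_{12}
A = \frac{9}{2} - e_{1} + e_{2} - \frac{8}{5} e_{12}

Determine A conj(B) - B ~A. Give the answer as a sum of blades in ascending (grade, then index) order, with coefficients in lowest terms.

first term: \frac{71}{20} - \frac{71}{12} e_{1} + \frac{23}{30} e_{2} - \frac{281}{30} e_{12}
second term: \frac{11}{20} + \frac{91}{12} e_{1} + \frac{167}{30} e_{2} + \frac{371}{30} e_{12}
Answer: 3 - \frac{27}{2} e_{1} - \frac{24}{5} e_{2} - \frac{326}{15} e_{12}


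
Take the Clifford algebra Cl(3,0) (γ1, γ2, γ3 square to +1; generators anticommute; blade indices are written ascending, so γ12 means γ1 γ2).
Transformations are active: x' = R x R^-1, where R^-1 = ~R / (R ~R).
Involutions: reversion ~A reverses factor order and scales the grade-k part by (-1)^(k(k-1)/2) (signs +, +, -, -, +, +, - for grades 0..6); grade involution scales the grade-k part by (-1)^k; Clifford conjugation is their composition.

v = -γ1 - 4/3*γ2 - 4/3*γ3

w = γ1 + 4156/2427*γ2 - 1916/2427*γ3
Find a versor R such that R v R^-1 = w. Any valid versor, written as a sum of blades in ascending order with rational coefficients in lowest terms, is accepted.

A norm check does it: q(v) = q(w) = 41/9, hence R = v + w = 920/2427*γ2 - 5152/2427*γ3 realises the map — parallel part kept, (v - w)/2 negated, v carried to w.
Answer: 920/2427*γ2 - 5152/2427*γ3


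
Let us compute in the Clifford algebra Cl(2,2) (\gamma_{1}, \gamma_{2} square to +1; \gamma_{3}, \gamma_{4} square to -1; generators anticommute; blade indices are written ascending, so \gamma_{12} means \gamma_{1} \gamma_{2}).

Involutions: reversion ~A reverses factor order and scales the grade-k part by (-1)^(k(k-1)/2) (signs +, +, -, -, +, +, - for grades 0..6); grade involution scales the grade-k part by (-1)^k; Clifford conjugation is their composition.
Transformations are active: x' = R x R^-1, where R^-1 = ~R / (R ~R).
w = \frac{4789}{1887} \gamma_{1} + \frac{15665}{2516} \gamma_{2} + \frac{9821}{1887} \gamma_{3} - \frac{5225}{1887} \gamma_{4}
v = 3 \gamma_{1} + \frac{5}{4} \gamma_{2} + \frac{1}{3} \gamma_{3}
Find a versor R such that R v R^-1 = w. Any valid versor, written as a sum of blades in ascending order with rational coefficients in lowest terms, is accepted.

R = v + w = \frac{10450}{1887} \gamma_{1} + \frac{9405}{1258} \gamma_{2} + \frac{10450}{1887} \gamma_{3} - \frac{5225}{1887} \gamma_{4} works: the equal norms (\frac{1505}{144}) guarantee its sandwich swaps v into w.
Answer: \frac{10450}{1887} \gamma_{1} + \frac{9405}{1258} \gamma_{2} + \frac{10450}{1887} \gamma_{3} - \frac{5225}{1887} \gamma_{4}


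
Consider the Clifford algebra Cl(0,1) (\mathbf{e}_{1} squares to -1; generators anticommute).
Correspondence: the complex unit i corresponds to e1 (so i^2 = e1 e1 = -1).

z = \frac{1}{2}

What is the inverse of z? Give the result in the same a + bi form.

In blades: z = \frac{1}{2}.
With qbar = \frac{1}{2} (scalar fixed, mapped units negated), z qbar = \frac{1}{4} (the sum of squared coefficients), so z^-1 = qbar / (\frac{1}{4}) = 2; translating back:
Answer: 2


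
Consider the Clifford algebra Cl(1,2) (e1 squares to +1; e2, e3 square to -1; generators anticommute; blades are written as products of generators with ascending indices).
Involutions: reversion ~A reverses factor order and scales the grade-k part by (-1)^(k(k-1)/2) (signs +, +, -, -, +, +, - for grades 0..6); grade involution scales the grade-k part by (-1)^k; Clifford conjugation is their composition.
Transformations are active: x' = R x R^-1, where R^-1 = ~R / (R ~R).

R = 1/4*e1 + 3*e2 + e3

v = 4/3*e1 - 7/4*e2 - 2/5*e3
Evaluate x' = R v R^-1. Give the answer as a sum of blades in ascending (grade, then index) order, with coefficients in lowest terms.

~R = 1/4*e1 + 3*e2 + e3, and R ~R = -159/16, so R^-1 = ~R / (-159/16).
R v = 359/60 - 71/16*e1 e2 - 43/30*e1 e3 + 11/20*e2 e3
Answer: -3898/2385*e1 - 5923/3180*e2 - 1918/2385*e3


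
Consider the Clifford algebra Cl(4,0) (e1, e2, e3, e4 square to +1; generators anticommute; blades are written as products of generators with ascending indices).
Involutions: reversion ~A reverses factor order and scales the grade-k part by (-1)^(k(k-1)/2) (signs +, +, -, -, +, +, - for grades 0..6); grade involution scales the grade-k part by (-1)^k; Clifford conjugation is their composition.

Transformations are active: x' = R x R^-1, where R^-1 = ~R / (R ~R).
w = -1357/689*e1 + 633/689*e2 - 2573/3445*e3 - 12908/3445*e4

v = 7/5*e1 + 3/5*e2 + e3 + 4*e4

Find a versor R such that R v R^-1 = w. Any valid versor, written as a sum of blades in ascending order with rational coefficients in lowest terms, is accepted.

Why this works: both vectors square to 483/25, so q(v) = q(w) and R = v + w = -1962/3445*e1 + 5232/3445*e2 + 872/3445*e3 + 872/3445*e4 carries v to w — its own direction survives, the complement (v - w)/2 flips.
Answer: -1962/3445*e1 + 5232/3445*e2 + 872/3445*e3 + 872/3445*e4


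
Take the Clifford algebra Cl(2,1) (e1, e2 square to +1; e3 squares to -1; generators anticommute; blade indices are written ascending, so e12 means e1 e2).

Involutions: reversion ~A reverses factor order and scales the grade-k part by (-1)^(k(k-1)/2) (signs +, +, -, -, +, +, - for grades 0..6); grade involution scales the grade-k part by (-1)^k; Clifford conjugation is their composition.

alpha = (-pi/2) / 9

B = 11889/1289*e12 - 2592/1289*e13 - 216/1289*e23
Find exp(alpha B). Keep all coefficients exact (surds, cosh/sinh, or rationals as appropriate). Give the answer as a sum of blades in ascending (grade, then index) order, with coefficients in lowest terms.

B^2 term by term: the squares give (11889/1289)^2*(e12)^2 + (-2592/1289)^2*(e13)^2 + (-216/1289)^2*(e23)^2 = 141348321/1661521*(-1) + 6718464/1661521*(+1) + 46656/1661521*(+1) = -81 (each basis 2-blade squares to minus the product of its generators' squares); cross terms between blades sharing an index anticommute and cancel. So B^2 = -81.
B^2 = -81 — since the square is negative, the closed form is circular: l = 9, alpha*l = -pi/2, so exp(alpha B) = cos(-pi/2) + (sin(-pi/2)/9)*B = 0 + (-1/9)*B.
Answer: -1321/1289*e12 + 288/1289*e13 + 24/1289*e23


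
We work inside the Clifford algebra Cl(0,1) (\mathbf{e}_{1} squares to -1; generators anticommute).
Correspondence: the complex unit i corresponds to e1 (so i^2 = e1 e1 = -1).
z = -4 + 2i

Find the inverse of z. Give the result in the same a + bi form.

In blades: z = -4 + 2 e_{1}.
With qbar = -4 - 2 e_{1} (scalar fixed, mapped units negated), z qbar = 20 (the sum of squared coefficients), so z^-1 = qbar / (20) = -\frac{1}{5} - \frac{1}{10} e_{1}; translating back:
Answer: -\frac{1}{5} - \frac{1}{10}i


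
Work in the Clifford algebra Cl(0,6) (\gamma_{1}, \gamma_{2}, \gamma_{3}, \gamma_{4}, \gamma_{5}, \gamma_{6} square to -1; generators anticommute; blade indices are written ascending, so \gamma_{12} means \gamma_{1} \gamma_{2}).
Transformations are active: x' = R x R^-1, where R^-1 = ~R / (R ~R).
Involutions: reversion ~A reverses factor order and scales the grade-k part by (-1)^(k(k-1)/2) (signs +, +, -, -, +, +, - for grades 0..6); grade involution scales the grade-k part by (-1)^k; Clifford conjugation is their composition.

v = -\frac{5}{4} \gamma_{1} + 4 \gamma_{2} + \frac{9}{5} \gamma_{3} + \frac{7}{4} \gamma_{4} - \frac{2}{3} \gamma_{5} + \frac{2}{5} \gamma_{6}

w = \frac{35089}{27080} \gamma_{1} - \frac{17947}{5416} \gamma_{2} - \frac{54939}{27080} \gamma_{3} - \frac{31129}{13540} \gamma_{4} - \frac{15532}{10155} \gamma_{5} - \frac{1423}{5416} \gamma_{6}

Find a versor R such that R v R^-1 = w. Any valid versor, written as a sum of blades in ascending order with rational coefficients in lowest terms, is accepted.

Here q(v) = q(w) = -\frac{8809}{360}; the classical choice R = v + w = \frac{1239}{27080} \gamma_{1} + \frac{3717}{5416} \gamma_{2} - \frac{1239}{5416} \gamma_{3} - \frac{3717}{6770} \gamma_{4} - \frac{7434}{3385} \gamma_{5} + \frac{3717}{27080} \gamma_{6} then realises v -> w under the sandwich.
Answer: \frac{1239}{27080} \gamma_{1} + \frac{3717}{5416} \gamma_{2} - \frac{1239}{5416} \gamma_{3} - \frac{3717}{6770} \gamma_{4} - \frac{7434}{3385} \gamma_{5} + \frac{3717}{27080} \gamma_{6}


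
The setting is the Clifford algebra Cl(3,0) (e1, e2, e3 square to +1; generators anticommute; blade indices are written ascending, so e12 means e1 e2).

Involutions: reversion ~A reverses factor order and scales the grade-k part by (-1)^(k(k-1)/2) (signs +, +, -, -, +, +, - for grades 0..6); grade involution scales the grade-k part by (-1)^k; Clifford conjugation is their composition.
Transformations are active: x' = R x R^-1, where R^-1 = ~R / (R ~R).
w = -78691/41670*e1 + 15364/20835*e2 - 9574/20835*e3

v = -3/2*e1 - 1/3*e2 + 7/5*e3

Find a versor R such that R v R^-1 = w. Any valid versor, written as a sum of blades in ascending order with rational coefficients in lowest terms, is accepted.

Why this works: both vectors square to 3889/900, so q(v) = q(w) and R = v + w = -70598/20835*e1 + 8419/20835*e2 + 3919/4167*e3 carries v to w — its own direction survives, the complement (v - w)/2 flips.
Answer: -70598/20835*e1 + 8419/20835*e2 + 3919/4167*e3


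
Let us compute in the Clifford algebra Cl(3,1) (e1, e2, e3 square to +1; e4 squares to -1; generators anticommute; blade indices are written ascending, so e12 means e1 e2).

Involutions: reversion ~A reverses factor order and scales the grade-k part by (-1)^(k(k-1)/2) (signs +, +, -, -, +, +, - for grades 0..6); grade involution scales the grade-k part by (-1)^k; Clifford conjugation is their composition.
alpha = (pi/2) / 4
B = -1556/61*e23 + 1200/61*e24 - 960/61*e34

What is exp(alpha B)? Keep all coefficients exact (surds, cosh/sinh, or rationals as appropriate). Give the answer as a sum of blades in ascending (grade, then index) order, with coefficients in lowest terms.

B^2 term by term: the squares give (-1556/61)^2*(e23)^2 + (1200/61)^2*(e24)^2 + (-960/61)^2*(e34)^2 = 2421136/3721*(-1) + 1440000/3721*(+1) + 921600/3721*(+1) = -16 (each basis 2-blade squares to minus the product of its generators' squares); cross terms between blades sharing an index anticommute and cancel. So B^2 = -16.
B^2 = -16 — circular case — the even/odd split gives cos and sin: l = 4, alpha*l = pi/2, so exp(alpha B) = cos(pi/2) + (sin(pi/2)/4)*B = 0 + (1/4)*B.
Answer: -389/61*e23 + 300/61*e24 - 240/61*e34


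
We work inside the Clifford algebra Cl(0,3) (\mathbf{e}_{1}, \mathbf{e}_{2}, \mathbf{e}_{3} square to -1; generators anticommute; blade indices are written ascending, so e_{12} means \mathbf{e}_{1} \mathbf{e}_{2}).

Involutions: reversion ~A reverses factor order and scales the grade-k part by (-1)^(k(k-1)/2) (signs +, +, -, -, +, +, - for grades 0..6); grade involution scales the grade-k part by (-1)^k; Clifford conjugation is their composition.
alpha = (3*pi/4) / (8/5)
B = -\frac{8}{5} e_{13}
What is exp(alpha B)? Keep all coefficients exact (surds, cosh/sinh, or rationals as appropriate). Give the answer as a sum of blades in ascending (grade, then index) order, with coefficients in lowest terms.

B^2 = (-\frac{8}{5})^2*(e_{13})^2 = \frac{64}{25}*(-1) = -\frac{64}{25} (a basis 2-blade squares to minus the product of its generators' squares).
B^2 = -\frac{64}{25} — circular case — the even/odd split gives cos and sin: l = \frac{8}{5}, alpha*l = \frac{3 \pi}{4}, so exp(alpha B) = cos(\frac{3 \pi}{4}) + (sin(\frac{3 \pi}{4})/(\frac{8}{5}))*B = - \frac{\sqrt{2}}{2} + (\frac{5 \sqrt{2}}{16})*B.
Answer: - \frac{\sqrt{2}}{2} - \frac{\sqrt{2}}{2} e_{13}


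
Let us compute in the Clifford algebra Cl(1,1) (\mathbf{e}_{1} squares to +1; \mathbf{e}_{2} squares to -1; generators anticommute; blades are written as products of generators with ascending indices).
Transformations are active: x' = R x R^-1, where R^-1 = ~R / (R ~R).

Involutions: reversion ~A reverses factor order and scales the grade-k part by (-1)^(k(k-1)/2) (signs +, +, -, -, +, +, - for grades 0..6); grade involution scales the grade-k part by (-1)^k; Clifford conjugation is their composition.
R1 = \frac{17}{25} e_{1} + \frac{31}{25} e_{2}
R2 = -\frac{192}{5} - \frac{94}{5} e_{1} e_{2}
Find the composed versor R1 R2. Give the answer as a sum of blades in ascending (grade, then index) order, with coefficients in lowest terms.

Distribute over the terms of R1 (each basis-blade product reordered to ascending indices, repeated generators contracted through their squares):
(\frac{17}{25} e_{1}) R2 = -\frac{3264}{125} e_{1} - \frac{1598}{125} e_{2}
(\frac{31}{25} e_{2}) R2 = -\frac{2914}{125} e_{1} - \frac{5952}{125} e_{2}
Summing the partial products and collecting blades:
Answer: -\frac{6178}{125} e_{1} - \frac{302}{5} e_{2}
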